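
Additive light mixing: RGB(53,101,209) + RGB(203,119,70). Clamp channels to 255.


Additive: each channel = min(255, C₁+C₂)
R: 53+203 = 256 → 255
G: 101+119 = 220 → 220
B: 209+70 = 279 → 255
= RGB(255, 220, 255)


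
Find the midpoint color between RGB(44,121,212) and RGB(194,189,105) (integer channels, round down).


Midpoint: each channel = ⌊(C₁+C₂)/2⌋
R: ⌊(44+194)/2⌋ = 119
G: ⌊(121+189)/2⌋ = 155
B: ⌊(212+105)/2⌋ = 158
= RGB(119, 155, 158)


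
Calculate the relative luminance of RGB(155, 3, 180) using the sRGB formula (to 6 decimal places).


Linearize each channel (sRGB transfer function): c = v/255; c_lin = c/12.92 if c ≤ 0.04045, else ((c+0.055)/1.055)^2.4
  R: 155/255 ≈ 0.607843 > 0.04045 → ((0.607843+0.055)/1.055)^2.4 ≈ 0.327778
  G: 3/255 ≈ 0.011765 ≤ 0.04045 → 0.011765/12.92 ≈ 0.000911
  B: 180/255 ≈ 0.705882 > 0.04045 → ((0.705882+0.055)/1.055)^2.4 ≈ 0.456411
R_lin = 0.327778, G_lin = 0.000911, B_lin = 0.456411
L = 0.2126×R + 0.7152×G + 0.0722×B
L = 0.2126×0.327778 + 0.7152×0.000911 + 0.0722×0.456411
L ≈ 0.103290


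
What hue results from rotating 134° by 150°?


New hue = (H + rotation) mod 360
New hue = (134 + 150) mod 360
= 284 mod 360
= 284°


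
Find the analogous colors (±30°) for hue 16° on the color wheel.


Base hue: 16°
Left analog: (16 - 30) mod 360 = 346°
Right analog: (16 + 30) mod 360 = 46°
Analogous hues = 346° and 46°


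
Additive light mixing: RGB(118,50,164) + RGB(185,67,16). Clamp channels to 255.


Additive: each channel = min(255, C₁+C₂)
R: 118+185 = 303 → 255
G: 50+67 = 117 → 117
B: 164+16 = 180 → 180
= RGB(255, 117, 180)


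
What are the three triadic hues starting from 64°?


Triadic: equally spaced at 120° intervals
H1 = 64°
H2 = (64 + 120) mod 360 = 184°
H3 = (64 + 240) mod 360 = 304°
Triadic = 64°, 184°, 304°


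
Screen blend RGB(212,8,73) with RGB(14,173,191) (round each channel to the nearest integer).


Screen: C = 255 - (255-A)×(255-B)/255, rounded to nearest integer
R: 255 - (255-212)×(255-14)/255 = 255 - 10363/255 ≈ 255 - 40.639 = 214.361 → 214
G: 255 - (255-8)×(255-173)/255 = 255 - 20254/255 ≈ 255 - 79.427 = 175.573 → 176
B: 255 - (255-73)×(255-191)/255 = 255 - 11648/255 ≈ 255 - 45.678 = 209.322 → 209
= RGB(214, 176, 209)


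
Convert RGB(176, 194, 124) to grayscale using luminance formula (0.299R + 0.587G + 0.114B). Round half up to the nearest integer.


Gray = 0.299×R + 0.587×G + 0.114×B
Gray = 0.299×176 + 0.587×194 + 0.114×124
Gray = 52.624 + 113.878 + 14.136
Gray = 180.638 → round half up → 181
Gray = 181


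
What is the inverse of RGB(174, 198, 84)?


Invert: (255-R, 255-G, 255-B)
R: 255-174 = 81
G: 255-198 = 57
B: 255-84 = 171
= RGB(81, 57, 171)


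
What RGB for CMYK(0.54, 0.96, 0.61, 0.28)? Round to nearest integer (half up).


R = 255 × (1-C) × (1-K) = 255 × 0.46 × 0.72 = 84.456 → 84
G = 255 × (1-M) × (1-K) = 255 × 0.04 × 0.72 = 7.344 → 7
B = 255 × (1-Y) × (1-K) = 255 × 0.39 × 0.72 = 71.604 → 72
= RGB(84, 7, 72)


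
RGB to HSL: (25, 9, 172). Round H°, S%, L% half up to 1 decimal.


Normalize: R'=25/255≈0.0980, G'=9/255≈0.0353, B'=172/255≈0.6745
Max=172/255, Min=9/255, Δ=Max-Min=163/255
L = (Max+Min)/2 = (172+9)/510 = 181/510 = 0.35490… → L = 35.5%
L ≤ 0.5 → S = Δ/(Max+Min) = 163/(172+9) = 163/181 = 0.90055… → S = 90.1%
(the 1/255 factors cancel in S and H, so raw channel differences can be used)
Max is B' → H = 60 × ((R-G)/Δ + 4) = 60 × ((25-9)/163 + 4)
  16/163 + 4 = 0.0981… + 4 = 4.0981…
  H = 60 × 4.0981… = 245.889…° → H = 245.9°
= HSL(245.9°, 90.1%, 35.5%)


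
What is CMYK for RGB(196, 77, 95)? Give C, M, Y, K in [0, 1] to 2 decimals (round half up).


R'=196/255≈0.7686, G'=77/255≈0.3020, B'=95/255≈0.3725
K = 1 - max(R',G',B') = 1 - 196/255 = 59/255 = 0.23137… → 0.23
(1-R'-K)/(1-K) simplifies to (max-R)/max with max = 196:
C = (196-196)/196 = 0/196 = 0 → 0.00
M = (196-77)/196 = 119/196 = 0.60714… → 0.61
Y = (196-95)/196 = 101/196 = 0.51530… → 0.52
= CMYK(0.00, 0.61, 0.52, 0.23)


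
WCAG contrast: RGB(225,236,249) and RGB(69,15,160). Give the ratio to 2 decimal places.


Linearize each sRGB channel c=v/255: c/12.92 if c ≤ 0.04045 else ((c+0.055)/1.055)^2.4
L = 0.2126×R_lin + 0.7152×G_lin + 0.0722×B_lin
Color 1 (225,236,249):
  R=225: 225/255≈0.8824 > 0.04045 → ((0.8824+0.055)/1.055)^2.4 ≈ 0.75294
  G=236: 236/255≈0.9255 > 0.04045 → ((0.9255+0.055)/1.055)^2.4 ≈ 0.83880
  B=249: 249/255≈0.9765 > 0.04045 → ((0.9765+0.055)/1.055)^2.4 ≈ 0.94731
  L1 = 0.2126×0.75294 + 0.7152×0.83880 + 0.0722×0.94731 ≈ 0.82838
Color 2 (69,15,160):
  R=69: 69/255≈0.2706 > 0.04045 → ((0.2706+0.055)/1.055)^2.4 ≈ 0.05951
  G=15: 15/255≈0.0588 > 0.04045 → ((0.0588+0.055)/1.055)^2.4 ≈ 0.00478
  B=160: 160/255≈0.6275 > 0.04045 → ((0.6275+0.055)/1.055)^2.4 ≈ 0.35153
  L2 = 0.2126×0.05951 + 0.7152×0.00478 + 0.0722×0.35153 ≈ 0.04145
Lighter = 0.82838, Darker = 0.04145
Ratio = (L_lighter + 0.05) / (L_darker + 0.05)
Ratio = (0.82838 + 0.05) / (0.04145 + 0.05) = 0.87838 / 0.09145 ≈ 9.6051
Ratio ≈ 9.61:1


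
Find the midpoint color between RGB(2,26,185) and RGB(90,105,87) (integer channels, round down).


Midpoint: each channel = ⌊(C₁+C₂)/2⌋
R: ⌊(2+90)/2⌋ = 46
G: ⌊(26+105)/2⌋ = 65
B: ⌊(185+87)/2⌋ = 136
= RGB(46, 65, 136)


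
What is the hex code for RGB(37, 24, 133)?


R = 37 → 25 (hex)
G = 24 → 18 (hex)
B = 133 → 85 (hex)
Hex = #251885


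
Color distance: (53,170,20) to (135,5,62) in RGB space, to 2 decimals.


d = √[(R₁-R₂)² + (G₁-G₂)² + (B₁-B₂)²]
d = √[(53-135)² + (170-5)² + (20-62)²]
d = √[6724 + 27225 + 1764]
d = √35713
d ≈ 188.98


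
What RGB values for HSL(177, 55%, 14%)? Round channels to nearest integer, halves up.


H=177°, S=0.55, L=0.14
C = (1-|2L-1|)×S = (1-|-0.72|)×0.55 = 0.154
H' = H/60 = 177/60 ≈ 2.9500; X = C×(1-|H' mod 2 - 1|) = 0.1463
m = L - C/2 = 0.14 - 0.077 = 0.063
Sector ⌊H'⌋ = 2 → (R',G',B') = (0.0, 0.154, 0.1463)
RGB = ((R'+m)×255, (G'+m)×255, (B'+m)×255) = (16.065, 55.335, 53.3715)
Round half up → RGB(16, 55, 53)


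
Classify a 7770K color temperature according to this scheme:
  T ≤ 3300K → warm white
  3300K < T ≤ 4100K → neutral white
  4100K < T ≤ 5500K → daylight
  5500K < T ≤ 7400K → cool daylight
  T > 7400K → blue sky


Temperature: 7770K
7770K > 7400K → blue sky
Classification: blue sky


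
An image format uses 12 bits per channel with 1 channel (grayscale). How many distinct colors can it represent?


Total bits = 12 bits/channel × 1 channels = 12 bits
Distinct colors = 2^12
= 4,096 colors


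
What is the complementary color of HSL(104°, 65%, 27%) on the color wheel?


Complement = opposite side of color wheel = hue + 180°
H' = (104 + 180) mod 360 = 284°
S and L unchanged.
= HSL(284°, 65%, 27%)


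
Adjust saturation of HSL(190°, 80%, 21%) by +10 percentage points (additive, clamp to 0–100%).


Original S = 80%
Adjustment = +10 percentage points
New S = 80 + (10) = 90
Clamp to [0, 100] → 90
= HSL(190°, 90%, 21%)


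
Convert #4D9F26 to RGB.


4D → 77 (R)
9F → 159 (G)
26 → 38 (B)
= RGB(77, 159, 38)


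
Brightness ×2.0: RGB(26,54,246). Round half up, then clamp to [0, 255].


Multiply each channel by 2.0, round half up, clamp to [0, 255]
R: 26×2.0 = 52
G: 54×2.0 = 108
B: 246×2.0 = 492 → clamp → 255
= RGB(52, 108, 255)


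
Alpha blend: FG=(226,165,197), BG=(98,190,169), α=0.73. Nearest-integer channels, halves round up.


C = α×F + (1-α)×B, with 1-α = 0.27
R: 0.73×226 + 0.27×98 = 164.98 + 26.46 = 191.44 → 191
G: 0.73×165 + 0.27×190 = 120.45 + 51.30 = 171.75 → 172
B: 0.73×197 + 0.27×169 = 143.81 + 45.63 = 189.44 → 189
= RGB(191, 172, 189)


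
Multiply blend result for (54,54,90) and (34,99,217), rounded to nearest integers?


Multiply: C = A×B/255, rounded to nearest integer
R: 54×34/255 = 1836/255 ≈ 7.200 → 7
G: 54×99/255 = 5346/255 ≈ 20.965 → 21
B: 90×217/255 = 19530/255 ≈ 76.588 → 77
= RGB(7, 21, 77)


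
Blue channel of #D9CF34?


Color: #D9CF34
R = D9 = 217
G = CF = 207
B = 34 = 52
Blue = 52


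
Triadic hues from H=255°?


Triadic: equally spaced at 120° intervals
H1 = 255°
H2 = (255 + 120) mod 360 = 15°
H3 = (255 + 240) mod 360 = 135°
Triadic = 255°, 15°, 135°


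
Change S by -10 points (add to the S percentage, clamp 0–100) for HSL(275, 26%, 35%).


Original S = 26%
Adjustment = -10 percentage points
New S = 26 + (-10) = 16
Clamp to [0, 100] → 16
= HSL(275°, 16%, 35%)


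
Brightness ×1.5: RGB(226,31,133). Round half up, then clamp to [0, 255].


Multiply each channel by 1.5, round half up, clamp to [0, 255]
R: 226×1.5 = 339 → clamp → 255
G: 31×1.5 = 46.5 → round → 47
B: 133×1.5 = 199.5 → round → 200
= RGB(255, 47, 200)


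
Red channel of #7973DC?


Color: #7973DC
R = 79 = 121
G = 73 = 115
B = DC = 220
Red = 121


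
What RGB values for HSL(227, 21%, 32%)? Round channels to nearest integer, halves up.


H=227°, S=0.21, L=0.32
C = (1-|2L-1|)×S = (1-|-0.36|)×0.21 = 0.1344
H' = H/60 = 227/60 ≈ 3.7833; X = C×(1-|H' mod 2 - 1|) = 0.02912
m = L - C/2 = 0.32 - 0.0672 = 0.2528
Sector ⌊H'⌋ = 3 → (R',G',B') = (0.0, 0.02912, 0.1344)
RGB = ((R'+m)×255, (G'+m)×255, (B'+m)×255) = (64.464, 71.8896, 98.736)
Round half up → RGB(64, 72, 99)


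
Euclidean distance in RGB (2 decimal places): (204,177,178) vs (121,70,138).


d = √[(R₁-R₂)² + (G₁-G₂)² + (B₁-B₂)²]
d = √[(204-121)² + (177-70)² + (178-138)²]
d = √[6889 + 11449 + 1600]
d = √19938
d ≈ 141.20


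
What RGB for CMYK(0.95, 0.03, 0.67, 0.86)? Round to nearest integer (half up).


R = 255 × (1-C) × (1-K) = 255 × 0.05 × 0.14 = 1.785 → 2
G = 255 × (1-M) × (1-K) = 255 × 0.97 × 0.14 = 34.629 → 35
B = 255 × (1-Y) × (1-K) = 255 × 0.33 × 0.14 = 11.781 → 12
= RGB(2, 35, 12)


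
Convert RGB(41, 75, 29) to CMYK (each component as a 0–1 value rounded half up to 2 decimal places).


R'=41/255≈0.1608, G'=75/255≈0.2941, B'=29/255≈0.1137
K = 1 - max(R',G',B') = 1 - 75/255 = 180/255 = 0.70588… → 0.71
(1-R'-K)/(1-K) simplifies to (max-R)/max with max = 75:
C = (75-41)/75 = 34/75 = 0.45333… → 0.45
M = (75-75)/75 = 0/75 = 0 → 0.00
Y = (75-29)/75 = 46/75 = 0.61333… → 0.61
= CMYK(0.45, 0.00, 0.61, 0.71)


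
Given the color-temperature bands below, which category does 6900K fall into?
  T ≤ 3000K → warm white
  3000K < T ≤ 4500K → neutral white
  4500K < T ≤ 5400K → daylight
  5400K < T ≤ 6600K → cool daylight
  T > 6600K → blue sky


Temperature: 6900K
6900K > 6600K → blue sky
Classification: blue sky


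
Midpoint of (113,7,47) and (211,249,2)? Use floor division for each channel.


Midpoint: each channel = ⌊(C₁+C₂)/2⌋
R: ⌊(113+211)/2⌋ = 162
G: ⌊(7+249)/2⌋ = 128
B: ⌊(47+2)/2⌋ = 24
= RGB(162, 128, 24)


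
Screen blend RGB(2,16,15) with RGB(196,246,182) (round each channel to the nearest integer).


Screen: C = 255 - (255-A)×(255-B)/255, rounded to nearest integer
R: 255 - (255-2)×(255-196)/255 = 255 - 14927/255 ≈ 255 - 58.537 = 196.463 → 196
G: 255 - (255-16)×(255-246)/255 = 255 - 2151/255 ≈ 255 - 8.435 = 246.565 → 247
B: 255 - (255-15)×(255-182)/255 = 255 - 17520/255 ≈ 255 - 68.706 = 186.294 → 186
= RGB(196, 247, 186)


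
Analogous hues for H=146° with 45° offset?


Base hue: 146°
Left analog: (146 - 45) mod 360 = 101°
Right analog: (146 + 45) mod 360 = 191°
Analogous hues = 101° and 191°


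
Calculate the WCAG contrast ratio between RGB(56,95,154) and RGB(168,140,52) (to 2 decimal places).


Linearize each sRGB channel c=v/255: c/12.92 if c ≤ 0.04045 else ((c+0.055)/1.055)^2.4
L = 0.2126×R_lin + 0.7152×G_lin + 0.0722×B_lin
Color 1 (56,95,154):
  R=56: 56/255≈0.2196 > 0.04045 → ((0.2196+0.055)/1.055)^2.4 ≈ 0.03955
  G=95: 95/255≈0.3725 > 0.04045 → ((0.3725+0.055)/1.055)^2.4 ≈ 0.11444
  B=154: 154/255≈0.6039 > 0.04045 → ((0.6039+0.055)/1.055)^2.4 ≈ 0.32314
  L1 = 0.2126×0.03955 + 0.7152×0.11444 + 0.0722×0.32314 ≈ 0.11358
Color 2 (168,140,52):
  R=168: 168/255≈0.6588 > 0.04045 → ((0.6588+0.055)/1.055)^2.4 ≈ 0.39157
  G=140: 140/255≈0.5490 > 0.04045 → ((0.5490+0.055)/1.055)^2.4 ≈ 0.26225
  B=52: 52/255≈0.2039 > 0.04045 → ((0.2039+0.055)/1.055)^2.4 ≈ 0.03434
  L2 = 0.2126×0.39157 + 0.7152×0.26225 + 0.0722×0.03434 ≈ 0.27329
Lighter = 0.27329, Darker = 0.11358
Ratio = (L_lighter + 0.05) / (L_darker + 0.05)
Ratio = (0.27329 + 0.05) / (0.11358 + 0.05) = 0.32329 / 0.16358 ≈ 1.9763
Ratio ≈ 1.98:1


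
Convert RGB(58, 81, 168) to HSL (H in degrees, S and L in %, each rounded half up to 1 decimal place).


Normalize: R'=58/255≈0.2275, G'=81/255≈0.3176, B'=168/255≈0.6588
Max=168/255, Min=58/255, Δ=Max-Min=110/255
L = (Max+Min)/2 = (168+58)/510 = 226/510 = 0.44313… → L = 44.3%
L ≤ 0.5 → S = Δ/(Max+Min) = 110/(168+58) = 110/226 = 0.48672… → S = 48.7%
(the 1/255 factors cancel in S and H, so raw channel differences can be used)
Max is B' → H = 60 × ((R-G)/Δ + 4) = 60 × ((58-81)/110 + 4)
  -23/110 + 4 = -0.2090… + 4 = 3.7909…
  H = 60 × 3.7909… = 227.454…° → H = 227.5°
= HSL(227.5°, 48.7%, 44.3%)


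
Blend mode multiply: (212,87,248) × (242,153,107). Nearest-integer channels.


Multiply: C = A×B/255, rounded to nearest integer
R: 212×242/255 = 51304/255 ≈ 201.192 → 201
G: 87×153/255 = 13311/255 ≈ 52.200 → 52
B: 248×107/255 = 26536/255 ≈ 104.063 → 104
= RGB(201, 52, 104)


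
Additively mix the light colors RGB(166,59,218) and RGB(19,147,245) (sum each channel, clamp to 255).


Additive: each channel = min(255, C₁+C₂)
R: 166+19 = 185 → 185
G: 59+147 = 206 → 206
B: 218+245 = 463 → 255
= RGB(185, 206, 255)


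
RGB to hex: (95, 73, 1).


R = 95 → 5F (hex)
G = 73 → 49 (hex)
B = 1 → 01 (hex)
Hex = #5F4901


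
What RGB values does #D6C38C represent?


D6 → 214 (R)
C3 → 195 (G)
8C → 140 (B)
= RGB(214, 195, 140)


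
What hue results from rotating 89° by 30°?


New hue = (H + rotation) mod 360
New hue = (89 + 30) mod 360
= 119 mod 360
= 119°


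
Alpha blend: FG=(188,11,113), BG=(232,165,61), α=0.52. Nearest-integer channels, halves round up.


C = α×F + (1-α)×B, with 1-α = 0.48
R: 0.52×188 + 0.48×232 = 97.76 + 111.36 = 209.12 → 209
G: 0.52×11 + 0.48×165 = 5.72 + 79.20 = 84.92 → 85
B: 0.52×113 + 0.48×61 = 58.76 + 29.28 = 88.04 → 88
= RGB(209, 85, 88)


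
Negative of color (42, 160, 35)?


Invert: (255-R, 255-G, 255-B)
R: 255-42 = 213
G: 255-160 = 95
B: 255-35 = 220
= RGB(213, 95, 220)


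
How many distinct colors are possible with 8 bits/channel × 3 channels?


Total bits = 8 bits/channel × 3 channels = 24 bits
Distinct colors = 2^24
= 16,777,216 colors


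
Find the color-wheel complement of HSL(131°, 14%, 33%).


Complement = opposite side of color wheel = hue + 180°
H' = (131 + 180) mod 360 = 311°
S and L unchanged.
= HSL(311°, 14%, 33%)


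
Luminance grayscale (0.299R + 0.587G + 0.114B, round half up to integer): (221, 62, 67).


Gray = 0.299×R + 0.587×G + 0.114×B
Gray = 0.299×221 + 0.587×62 + 0.114×67
Gray = 66.079 + 36.394 + 7.638
Gray = 110.111 → round half up → 110
Gray = 110


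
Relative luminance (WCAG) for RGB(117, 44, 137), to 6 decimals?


Linearize each channel (sRGB transfer function): c = v/255; c_lin = c/12.92 if c ≤ 0.04045, else ((c+0.055)/1.055)^2.4
  R: 117/255 ≈ 0.458824 > 0.04045 → ((0.458824+0.055)/1.055)^2.4 ≈ 0.177888
  G: 44/255 ≈ 0.172549 > 0.04045 → ((0.172549+0.055)/1.055)^2.4 ≈ 0.025187
  B: 137/255 ≈ 0.537255 > 0.04045 → ((0.537255+0.055)/1.055)^2.4 ≈ 0.250158
R_lin = 0.177888, G_lin = 0.025187, B_lin = 0.250158
L = 0.2126×R + 0.7152×G + 0.0722×B
L = 0.2126×0.177888 + 0.7152×0.025187 + 0.0722×0.250158
L ≈ 0.073894


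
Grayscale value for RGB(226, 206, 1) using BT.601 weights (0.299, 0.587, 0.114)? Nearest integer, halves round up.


Gray = 0.299×R + 0.587×G + 0.114×B
Gray = 0.299×226 + 0.587×206 + 0.114×1
Gray = 67.574 + 120.922 + 0.114
Gray = 188.610 → round half up → 189
Gray = 189


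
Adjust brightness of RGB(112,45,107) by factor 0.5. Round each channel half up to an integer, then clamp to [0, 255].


Multiply each channel by 0.5, round half up, clamp to [0, 255]
R: 112×0.5 = 56
G: 45×0.5 = 22.5 → round → 23
B: 107×0.5 = 53.5 → round → 54
= RGB(56, 23, 54)


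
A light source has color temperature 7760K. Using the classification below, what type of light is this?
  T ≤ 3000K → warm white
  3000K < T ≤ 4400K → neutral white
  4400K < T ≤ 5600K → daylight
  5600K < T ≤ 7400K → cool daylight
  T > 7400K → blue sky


Temperature: 7760K
7760K > 7400K → blue sky
Classification: blue sky


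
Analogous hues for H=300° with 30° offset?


Base hue: 300°
Left analog: (300 - 30) mod 360 = 270°
Right analog: (300 + 30) mod 360 = 330°
Analogous hues = 270° and 330°


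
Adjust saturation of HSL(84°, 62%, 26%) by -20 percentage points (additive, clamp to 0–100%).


Original S = 62%
Adjustment = -20 percentage points
New S = 62 + (-20) = 42
Clamp to [0, 100] → 42
= HSL(84°, 42%, 26%)


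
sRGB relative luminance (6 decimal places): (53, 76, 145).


Linearize each channel (sRGB transfer function): c = v/255; c_lin = c/12.92 if c ≤ 0.04045, else ((c+0.055)/1.055)^2.4
  R: 53/255 ≈ 0.207843 > 0.04045 → ((0.207843+0.055)/1.055)^2.4 ≈ 0.035601
  G: 76/255 ≈ 0.298039 > 0.04045 → ((0.298039+0.055)/1.055)^2.4 ≈ 0.072272
  B: 145/255 ≈ 0.568627 > 0.04045 → ((0.568627+0.055)/1.055)^2.4 ≈ 0.283149
R_lin = 0.035601, G_lin = 0.072272, B_lin = 0.283149
L = 0.2126×R + 0.7152×G + 0.0722×B
L = 0.2126×0.035601 + 0.7152×0.072272 + 0.0722×0.283149
L ≈ 0.079701


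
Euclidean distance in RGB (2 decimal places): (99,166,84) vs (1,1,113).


d = √[(R₁-R₂)² + (G₁-G₂)² + (B₁-B₂)²]
d = √[(99-1)² + (166-1)² + (84-113)²]
d = √[9604 + 27225 + 841]
d = √37670
d ≈ 194.09


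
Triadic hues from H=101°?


Triadic: equally spaced at 120° intervals
H1 = 101°
H2 = (101 + 120) mod 360 = 221°
H3 = (101 + 240) mod 360 = 341°
Triadic = 101°, 221°, 341°


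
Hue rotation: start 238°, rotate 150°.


New hue = (H + rotation) mod 360
New hue = (238 + 150) mod 360
= 388 mod 360
= 28°


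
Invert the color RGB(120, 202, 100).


Invert: (255-R, 255-G, 255-B)
R: 255-120 = 135
G: 255-202 = 53
B: 255-100 = 155
= RGB(135, 53, 155)


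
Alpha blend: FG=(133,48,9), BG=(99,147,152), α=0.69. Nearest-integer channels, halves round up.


C = α×F + (1-α)×B, with 1-α = 0.31
R: 0.69×133 + 0.31×99 = 91.77 + 30.69 = 122.46 → 122
G: 0.69×48 + 0.31×147 = 33.12 + 45.57 = 78.69 → 79
B: 0.69×9 + 0.31×152 = 6.21 + 47.12 = 53.33 → 53
= RGB(122, 79, 53)


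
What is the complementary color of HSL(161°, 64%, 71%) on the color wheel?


Complement = opposite side of color wheel = hue + 180°
H' = (161 + 180) mod 360 = 341°
S and L unchanged.
= HSL(341°, 64%, 71%)


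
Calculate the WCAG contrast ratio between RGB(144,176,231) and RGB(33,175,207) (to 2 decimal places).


Linearize each sRGB channel c=v/255: c/12.92 if c ≤ 0.04045 else ((c+0.055)/1.055)^2.4
L = 0.2126×R_lin + 0.7152×G_lin + 0.0722×B_lin
Color 1 (144,176,231):
  R=144: 144/255≈0.5647 > 0.04045 → ((0.5647+0.055)/1.055)^2.4 ≈ 0.27889
  G=176: 176/255≈0.6902 > 0.04045 → ((0.6902+0.055)/1.055)^2.4 ≈ 0.43415
  B=231: 231/255≈0.9059 > 0.04045 → ((0.9059+0.055)/1.055)^2.4 ≈ 0.79910
  L1 = 0.2126×0.27889 + 0.7152×0.43415 + 0.0722×0.79910 ≈ 0.42749
Color 2 (33,175,207):
  R=33: 33/255≈0.1294 > 0.04045 → ((0.1294+0.055)/1.055)^2.4 ≈ 0.01521
  G=175: 175/255≈0.6863 > 0.04045 → ((0.6863+0.055)/1.055)^2.4 ≈ 0.42869
  B=207: 207/255≈0.8118 > 0.04045 → ((0.8118+0.055)/1.055)^2.4 ≈ 0.62396
  L2 = 0.2126×0.01521 + 0.7152×0.42869 + 0.0722×0.62396 ≈ 0.35488
Lighter = 0.42749, Darker = 0.35488
Ratio = (L_lighter + 0.05) / (L_darker + 0.05)
Ratio = (0.42749 + 0.05) / (0.35488 + 0.05) = 0.47749 / 0.40488 ≈ 1.1793
Ratio ≈ 1.18:1


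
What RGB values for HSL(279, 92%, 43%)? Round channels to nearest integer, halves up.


H=279°, S=0.92, L=0.43
C = (1-|2L-1|)×S = (1-|-0.14|)×0.92 = 0.7912
H' = H/60 = 279/60 ≈ 4.6500; X = C×(1-|H' mod 2 - 1|) = 0.51428
m = L - C/2 = 0.43 - 0.3956 = 0.0344
Sector ⌊H'⌋ = 4 → (R',G',B') = (0.51428, 0.0, 0.7912)
RGB = ((R'+m)×255, (G'+m)×255, (B'+m)×255) = (139.9134, 8.772, 210.528)
Round half up → RGB(140, 9, 211)


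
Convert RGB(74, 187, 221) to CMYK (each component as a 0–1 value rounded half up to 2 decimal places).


R'=74/255≈0.2902, G'=187/255≈0.7333, B'=221/255≈0.8667
K = 1 - max(R',G',B') = 1 - 221/255 = 34/255 = 0.13333… → 0.13
(1-R'-K)/(1-K) simplifies to (max-R)/max with max = 221:
C = (221-74)/221 = 147/221 = 0.66515… → 0.67
M = (221-187)/221 = 34/221 = 0.15384… → 0.15
Y = (221-221)/221 = 0/221 = 0 → 0.00
= CMYK(0.67, 0.15, 0.00, 0.13)


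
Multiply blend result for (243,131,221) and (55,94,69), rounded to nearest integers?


Multiply: C = A×B/255, rounded to nearest integer
R: 243×55/255 = 13365/255 ≈ 52.412 → 52
G: 131×94/255 = 12314/255 ≈ 48.290 → 48
B: 221×69/255 = 15249/255 ≈ 59.800 → 60
= RGB(52, 48, 60)


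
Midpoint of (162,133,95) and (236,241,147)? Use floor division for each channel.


Midpoint: each channel = ⌊(C₁+C₂)/2⌋
R: ⌊(162+236)/2⌋ = 199
G: ⌊(133+241)/2⌋ = 187
B: ⌊(95+147)/2⌋ = 121
= RGB(199, 187, 121)


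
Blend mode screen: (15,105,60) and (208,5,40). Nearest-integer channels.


Screen: C = 255 - (255-A)×(255-B)/255, rounded to nearest integer
R: 255 - (255-15)×(255-208)/255 = 255 - 11280/255 ≈ 255 - 44.235 = 210.765 → 211
G: 255 - (255-105)×(255-5)/255 = 255 - 37500/255 ≈ 255 - 147.059 = 107.941 → 108
B: 255 - (255-60)×(255-40)/255 = 255 - 41925/255 ≈ 255 - 164.412 = 90.588 → 91
= RGB(211, 108, 91)


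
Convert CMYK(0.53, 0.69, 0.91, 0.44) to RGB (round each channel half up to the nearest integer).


R = 255 × (1-C) × (1-K) = 255 × 0.47 × 0.56 = 67.116 → 67
G = 255 × (1-M) × (1-K) = 255 × 0.31 × 0.56 = 44.268 → 44
B = 255 × (1-Y) × (1-K) = 255 × 0.09 × 0.56 = 12.852 → 13
= RGB(67, 44, 13)


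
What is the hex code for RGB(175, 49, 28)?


R = 175 → AF (hex)
G = 49 → 31 (hex)
B = 28 → 1C (hex)
Hex = #AF311C


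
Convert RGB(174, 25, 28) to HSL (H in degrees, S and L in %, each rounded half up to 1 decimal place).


Normalize: R'=174/255≈0.6824, G'=25/255≈0.0980, B'=28/255≈0.1098
Max=174/255, Min=25/255, Δ=Max-Min=149/255
L = (Max+Min)/2 = (174+25)/510 = 199/510 = 0.39019… → L = 39.0%
L ≤ 0.5 → S = Δ/(Max+Min) = 149/(174+25) = 149/199 = 0.74874… → S = 74.9%
(the 1/255 factors cancel in S and H, so raw channel differences can be used)
Max is R' → H = 60 × (((G-B)/Δ) mod 6) = 60 × (((25-28)/149) mod 6)
  (-3)/149 = -0.0201…; negative, so add 6 → 5.9798…
  H = 60 × 5.9798… = 358.791…° → H = 358.8°
= HSL(358.8°, 74.9%, 39.0%)


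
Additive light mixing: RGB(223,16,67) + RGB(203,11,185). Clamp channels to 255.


Additive: each channel = min(255, C₁+C₂)
R: 223+203 = 426 → 255
G: 16+11 = 27 → 27
B: 67+185 = 252 → 252
= RGB(255, 27, 252)


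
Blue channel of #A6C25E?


Color: #A6C25E
R = A6 = 166
G = C2 = 194
B = 5E = 94
Blue = 94


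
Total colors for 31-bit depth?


Colors = 2^bits = 2^31
= 2,147,483,648 colors


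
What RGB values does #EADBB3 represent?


EA → 234 (R)
DB → 219 (G)
B3 → 179 (B)
= RGB(234, 219, 179)


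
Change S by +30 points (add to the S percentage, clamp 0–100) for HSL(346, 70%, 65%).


Original S = 70%
Adjustment = +30 percentage points
New S = 70 + (30) = 100
Clamp to [0, 100] → 100
= HSL(346°, 100%, 65%)


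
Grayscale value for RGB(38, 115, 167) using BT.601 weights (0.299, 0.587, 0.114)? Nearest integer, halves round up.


Gray = 0.299×R + 0.587×G + 0.114×B
Gray = 0.299×38 + 0.587×115 + 0.114×167
Gray = 11.362 + 67.505 + 19.038
Gray = 97.905 → round half up → 98
Gray = 98


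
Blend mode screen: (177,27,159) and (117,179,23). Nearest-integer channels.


Screen: C = 255 - (255-A)×(255-B)/255, rounded to nearest integer
R: 255 - (255-177)×(255-117)/255 = 255 - 10764/255 ≈ 255 - 42.212 = 212.788 → 213
G: 255 - (255-27)×(255-179)/255 = 255 - 17328/255 ≈ 255 - 67.953 = 187.047 → 187
B: 255 - (255-159)×(255-23)/255 = 255 - 22272/255 ≈ 255 - 87.341 = 167.659 → 168
= RGB(213, 187, 168)


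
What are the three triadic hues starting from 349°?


Triadic: equally spaced at 120° intervals
H1 = 349°
H2 = (349 + 120) mod 360 = 109°
H3 = (349 + 240) mod 360 = 229°
Triadic = 349°, 109°, 229°


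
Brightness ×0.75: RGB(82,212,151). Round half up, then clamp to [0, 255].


Multiply each channel by 0.75, round half up, clamp to [0, 255]
R: 82×0.75 = 61.5 → round → 62
G: 212×0.75 = 159
B: 151×0.75 = 113.25 → round → 113
= RGB(62, 159, 113)


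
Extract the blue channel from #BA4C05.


Color: #BA4C05
R = BA = 186
G = 4C = 76
B = 05 = 5
Blue = 5


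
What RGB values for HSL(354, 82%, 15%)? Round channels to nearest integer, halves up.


H=354°, S=0.82, L=0.15
C = (1-|2L-1|)×S = (1-|-0.70|)×0.82 = 0.246
H' = H/60 = 354/60 ≈ 5.9000; X = C×(1-|H' mod 2 - 1|) = 0.0246
m = L - C/2 = 0.15 - 0.123 = 0.027
Sector ⌊H'⌋ = 5 → (R',G',B') = (0.246, 0.0, 0.0246)
RGB = ((R'+m)×255, (G'+m)×255, (B'+m)×255) = (69.615, 6.885, 13.158)
Round half up → RGB(70, 7, 13)


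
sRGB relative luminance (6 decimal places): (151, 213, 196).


Linearize each channel (sRGB transfer function): c = v/255; c_lin = c/12.92 if c ≤ 0.04045, else ((c+0.055)/1.055)^2.4
  R: 151/255 ≈ 0.592157 > 0.04045 → ((0.592157+0.055)/1.055)^2.4 ≈ 0.309469
  G: 213/255 ≈ 0.835294 > 0.04045 → ((0.835294+0.055)/1.055)^2.4 ≈ 0.665387
  B: 196/255 ≈ 0.768627 > 0.04045 → ((0.768627+0.055)/1.055)^2.4 ≈ 0.552011
R_lin = 0.309469, G_lin = 0.665387, B_lin = 0.552011
L = 0.2126×R + 0.7152×G + 0.0722×B
L = 0.2126×0.309469 + 0.7152×0.665387 + 0.0722×0.552011
L ≈ 0.581533


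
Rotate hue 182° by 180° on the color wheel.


New hue = (H + rotation) mod 360
New hue = (182 + 180) mod 360
= 362 mod 360
= 2°


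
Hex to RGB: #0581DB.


05 → 5 (R)
81 → 129 (G)
DB → 219 (B)
= RGB(5, 129, 219)


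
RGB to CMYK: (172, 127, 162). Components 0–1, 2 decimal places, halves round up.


R'=172/255≈0.6745, G'=127/255≈0.4980, B'=162/255≈0.6353
K = 1 - max(R',G',B') = 1 - 172/255 = 83/255 = 0.32549… → 0.33
(1-R'-K)/(1-K) simplifies to (max-R)/max with max = 172:
C = (172-172)/172 = 0/172 = 0 → 0.00
M = (172-127)/172 = 45/172 = 0.26162… → 0.26
Y = (172-162)/172 = 10/172 = 0.05813… → 0.06
= CMYK(0.00, 0.26, 0.06, 0.33)


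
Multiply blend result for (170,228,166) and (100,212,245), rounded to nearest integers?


Multiply: C = A×B/255, rounded to nearest integer
R: 170×100/255 = 17000/255 ≈ 66.667 → 67
G: 228×212/255 = 48336/255 ≈ 189.553 → 190
B: 166×245/255 = 40670/255 ≈ 159.490 → 159
= RGB(67, 190, 159)


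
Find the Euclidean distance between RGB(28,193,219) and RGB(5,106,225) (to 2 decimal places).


d = √[(R₁-R₂)² + (G₁-G₂)² + (B₁-B₂)²]
d = √[(28-5)² + (193-106)² + (219-225)²]
d = √[529 + 7569 + 36]
d = √8134
d ≈ 90.19


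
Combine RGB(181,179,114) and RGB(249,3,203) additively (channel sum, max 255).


Additive: each channel = min(255, C₁+C₂)
R: 181+249 = 430 → 255
G: 179+3 = 182 → 182
B: 114+203 = 317 → 255
= RGB(255, 182, 255)


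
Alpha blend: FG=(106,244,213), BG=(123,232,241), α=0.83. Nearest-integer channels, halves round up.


C = α×F + (1-α)×B, with 1-α = 0.17
R: 0.83×106 + 0.17×123 = 87.98 + 20.91 = 108.89 → 109
G: 0.83×244 + 0.17×232 = 202.52 + 39.44 = 241.96 → 242
B: 0.83×213 + 0.17×241 = 176.79 + 40.97 = 217.76 → 218
= RGB(109, 242, 218)


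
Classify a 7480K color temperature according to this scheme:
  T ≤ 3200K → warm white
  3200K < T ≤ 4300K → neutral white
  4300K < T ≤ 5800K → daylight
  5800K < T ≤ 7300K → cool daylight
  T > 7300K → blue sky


Temperature: 7480K
7480K > 7300K → blue sky
Classification: blue sky


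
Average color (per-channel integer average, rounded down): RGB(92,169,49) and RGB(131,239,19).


Midpoint: each channel = ⌊(C₁+C₂)/2⌋
R: ⌊(92+131)/2⌋ = 111
G: ⌊(169+239)/2⌋ = 204
B: ⌊(49+19)/2⌋ = 34
= RGB(111, 204, 34)


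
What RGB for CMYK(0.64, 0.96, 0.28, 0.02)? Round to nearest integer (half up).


R = 255 × (1-C) × (1-K) = 255 × 0.36 × 0.98 = 89.964 → 90
G = 255 × (1-M) × (1-K) = 255 × 0.04 × 0.98 = 9.996 → 10
B = 255 × (1-Y) × (1-K) = 255 × 0.72 × 0.98 = 179.928 → 180
= RGB(90, 10, 180)


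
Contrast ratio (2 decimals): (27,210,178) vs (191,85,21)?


Linearize each sRGB channel c=v/255: c/12.92 if c ≤ 0.04045 else ((c+0.055)/1.055)^2.4
L = 0.2126×R_lin + 0.7152×G_lin + 0.0722×B_lin
Color 1 (27,210,178):
  R=27: 27/255≈0.1059 > 0.04045 → ((0.1059+0.055)/1.055)^2.4 ≈ 0.01096
  G=210: 210/255≈0.8235 > 0.04045 → ((0.8235+0.055)/1.055)^2.4 ≈ 0.64448
  B=178: 178/255≈0.6980 > 0.04045 → ((0.6980+0.055)/1.055)^2.4 ≈ 0.44520
  L1 = 0.2126×0.01096 + 0.7152×0.64448 + 0.0722×0.44520 ≈ 0.49541
Color 2 (191,85,21):
  R=191: 191/255≈0.7490 > 0.04045 → ((0.7490+0.055)/1.055)^2.4 ≈ 0.52100
  G=85: 85/255≈0.3333 > 0.04045 → ((0.3333+0.055)/1.055)^2.4 ≈ 0.09084
  B=21: 21/255≈0.0824 > 0.04045 → ((0.0824+0.055)/1.055)^2.4 ≈ 0.00750
  L2 = 0.2126×0.52100 + 0.7152×0.09084 + 0.0722×0.00750 ≈ 0.17628
Lighter = 0.49541, Darker = 0.17628
Ratio = (L_lighter + 0.05) / (L_darker + 0.05)
Ratio = (0.49541 + 0.05) / (0.17628 + 0.05) = 0.54541 / 0.22628 ≈ 2.4104
Ratio ≈ 2.41:1


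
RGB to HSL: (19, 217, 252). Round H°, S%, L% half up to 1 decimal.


Normalize: R'=19/255≈0.0745, G'=217/255≈0.8510, B'=252/255≈0.9882
Max=252/255, Min=19/255, Δ=Max-Min=233/255
L = (Max+Min)/2 = (252+19)/510 = 271/510 = 0.53137… → L = 53.1%
L > 0.5 → S = Δ/(2-Max-Min) = 233/(510-252-19) = 233/239 = 0.97489… → S = 97.5%
(the 1/255 factors cancel in S and H, so raw channel differences can be used)
Max is B' → H = 60 × ((R-G)/Δ + 4) = 60 × ((19-217)/233 + 4)
  -198/233 + 4 = -0.8497… + 4 = 3.1502…
  H = 60 × 3.1502… = 189.012…° → H = 189.0°
= HSL(189.0°, 97.5%, 53.1%)


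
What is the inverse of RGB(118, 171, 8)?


Invert: (255-R, 255-G, 255-B)
R: 255-118 = 137
G: 255-171 = 84
B: 255-8 = 247
= RGB(137, 84, 247)


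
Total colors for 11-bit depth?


Colors = 2^bits = 2^11
= 2,048 colors


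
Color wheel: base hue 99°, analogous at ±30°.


Base hue: 99°
Left analog: (99 - 30) mod 360 = 69°
Right analog: (99 + 30) mod 360 = 129°
Analogous hues = 69° and 129°


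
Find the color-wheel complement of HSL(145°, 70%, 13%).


Complement = opposite side of color wheel = hue + 180°
H' = (145 + 180) mod 360 = 325°
S and L unchanged.
= HSL(325°, 70%, 13%)


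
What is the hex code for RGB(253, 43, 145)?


R = 253 → FD (hex)
G = 43 → 2B (hex)
B = 145 → 91 (hex)
Hex = #FD2B91


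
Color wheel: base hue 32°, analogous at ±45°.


Base hue: 32°
Left analog: (32 - 45) mod 360 = 347°
Right analog: (32 + 45) mod 360 = 77°
Analogous hues = 347° and 77°


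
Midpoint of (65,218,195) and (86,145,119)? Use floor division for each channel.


Midpoint: each channel = ⌊(C₁+C₂)/2⌋
R: ⌊(65+86)/2⌋ = 75
G: ⌊(218+145)/2⌋ = 181
B: ⌊(195+119)/2⌋ = 157
= RGB(75, 181, 157)


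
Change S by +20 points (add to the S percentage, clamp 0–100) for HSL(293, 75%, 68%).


Original S = 75%
Adjustment = +20 percentage points
New S = 75 + (20) = 95
Clamp to [0, 100] → 95
= HSL(293°, 95%, 68%)


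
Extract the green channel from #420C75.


Color: #420C75
R = 42 = 66
G = 0C = 12
B = 75 = 117
Green = 12


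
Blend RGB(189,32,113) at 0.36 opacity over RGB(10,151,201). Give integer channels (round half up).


C = α×F + (1-α)×B, with 1-α = 0.64
R: 0.36×189 + 0.64×10 = 68.04 + 6.40 = 74.44 → 74
G: 0.36×32 + 0.64×151 = 11.52 + 96.64 = 108.16 → 108
B: 0.36×113 + 0.64×201 = 40.68 + 128.64 = 169.32 → 169
= RGB(74, 108, 169)


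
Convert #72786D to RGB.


72 → 114 (R)
78 → 120 (G)
6D → 109 (B)
= RGB(114, 120, 109)


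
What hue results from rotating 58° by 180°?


New hue = (H + rotation) mod 360
New hue = (58 + 180) mod 360
= 238 mod 360
= 238°


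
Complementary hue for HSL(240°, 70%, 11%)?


Complement = opposite side of color wheel = hue + 180°
H' = (240 + 180) mod 360 = 60°
S and L unchanged.
= HSL(60°, 70%, 11%)


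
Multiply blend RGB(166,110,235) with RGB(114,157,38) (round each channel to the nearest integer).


Multiply: C = A×B/255, rounded to nearest integer
R: 166×114/255 = 18924/255 ≈ 74.212 → 74
G: 110×157/255 = 17270/255 ≈ 67.725 → 68
B: 235×38/255 = 8930/255 ≈ 35.020 → 35
= RGB(74, 68, 35)


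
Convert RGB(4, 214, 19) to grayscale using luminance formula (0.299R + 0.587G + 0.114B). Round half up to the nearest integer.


Gray = 0.299×R + 0.587×G + 0.114×B
Gray = 0.299×4 + 0.587×214 + 0.114×19
Gray = 1.196 + 125.618 + 2.166
Gray = 128.980 → round half up → 129
Gray = 129


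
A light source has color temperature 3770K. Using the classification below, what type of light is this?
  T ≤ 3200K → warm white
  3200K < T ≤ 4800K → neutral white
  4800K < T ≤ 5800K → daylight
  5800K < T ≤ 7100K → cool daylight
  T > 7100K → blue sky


Temperature: 3770K
3200K < 3770K ≤ 4800K → neutral white
Classification: neutral white


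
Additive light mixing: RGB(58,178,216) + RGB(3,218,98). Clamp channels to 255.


Additive: each channel = min(255, C₁+C₂)
R: 58+3 = 61 → 61
G: 178+218 = 396 → 255
B: 216+98 = 314 → 255
= RGB(61, 255, 255)


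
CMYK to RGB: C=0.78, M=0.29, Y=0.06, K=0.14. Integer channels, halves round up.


R = 255 × (1-C) × (1-K) = 255 × 0.22 × 0.86 = 48.246 → 48
G = 255 × (1-M) × (1-K) = 255 × 0.71 × 0.86 = 155.703 → 156
B = 255 × (1-Y) × (1-K) = 255 × 0.94 × 0.86 = 206.142 → 206
= RGB(48, 156, 206)


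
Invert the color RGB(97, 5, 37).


Invert: (255-R, 255-G, 255-B)
R: 255-97 = 158
G: 255-5 = 250
B: 255-37 = 218
= RGB(158, 250, 218)


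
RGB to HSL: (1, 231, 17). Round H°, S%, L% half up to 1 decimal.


Normalize: R'=1/255≈0.0039, G'=231/255≈0.9059, B'=17/255≈0.0667
Max=231/255, Min=1/255, Δ=Max-Min=230/255
L = (Max+Min)/2 = (231+1)/510 = 232/510 = 0.45490… → L = 45.5%
L ≤ 0.5 → S = Δ/(Max+Min) = 230/(231+1) = 230/232 = 0.99137… → S = 99.1%
(the 1/255 factors cancel in S and H, so raw channel differences can be used)
Max is G' → H = 60 × ((B-R)/Δ + 2) = 60 × ((17-1)/230 + 2)
  16/230 + 2 = 0.0695… + 2 = 2.0695…
  H = 60 × 2.0695… = 124.173…° → H = 124.2°
= HSL(124.2°, 99.1%, 45.5%)


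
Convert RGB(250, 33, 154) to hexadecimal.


R = 250 → FA (hex)
G = 33 → 21 (hex)
B = 154 → 9A (hex)
Hex = #FA219A


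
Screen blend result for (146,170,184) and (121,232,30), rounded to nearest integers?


Screen: C = 255 - (255-A)×(255-B)/255, rounded to nearest integer
R: 255 - (255-146)×(255-121)/255 = 255 - 14606/255 ≈ 255 - 57.278 = 197.722 → 198
G: 255 - (255-170)×(255-232)/255 = 255 - 1955/255 ≈ 255 - 7.667 = 247.333 → 247
B: 255 - (255-184)×(255-30)/255 = 255 - 15975/255 ≈ 255 - 62.647 = 192.353 → 192
= RGB(198, 247, 192)


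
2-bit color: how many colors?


Colors = 2^bits = 2^2
= 4 colors


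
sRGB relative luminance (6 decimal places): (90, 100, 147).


Linearize each channel (sRGB transfer function): c = v/255; c_lin = c/12.92 if c ≤ 0.04045, else ((c+0.055)/1.055)^2.4
  R: 90/255 ≈ 0.352941 > 0.04045 → ((0.352941+0.055)/1.055)^2.4 ≈ 0.102242
  G: 100/255 ≈ 0.392157 > 0.04045 → ((0.392157+0.055)/1.055)^2.4 ≈ 0.127438
  B: 147/255 ≈ 0.576471 > 0.04045 → ((0.576471+0.055)/1.055)^2.4 ≈ 0.291771
R_lin = 0.102242, G_lin = 0.127438, B_lin = 0.291771
L = 0.2126×R + 0.7152×G + 0.0722×B
L = 0.2126×0.102242 + 0.7152×0.127438 + 0.0722×0.291771
L ≈ 0.133946


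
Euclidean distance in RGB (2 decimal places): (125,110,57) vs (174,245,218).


d = √[(R₁-R₂)² + (G₁-G₂)² + (B₁-B₂)²]
d = √[(125-174)² + (110-245)² + (57-218)²]
d = √[2401 + 18225 + 25921]
d = √46547
d ≈ 215.75


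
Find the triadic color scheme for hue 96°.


Triadic: equally spaced at 120° intervals
H1 = 96°
H2 = (96 + 120) mod 360 = 216°
H3 = (96 + 240) mod 360 = 336°
Triadic = 96°, 216°, 336°


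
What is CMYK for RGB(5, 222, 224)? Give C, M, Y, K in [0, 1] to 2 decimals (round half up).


R'=5/255≈0.0196, G'=222/255≈0.8706, B'=224/255≈0.8784
K = 1 - max(R',G',B') = 1 - 224/255 = 31/255 = 0.12156… → 0.12
(1-R'-K)/(1-K) simplifies to (max-R)/max with max = 224:
C = (224-5)/224 = 219/224 = 0.97767… → 0.98
M = (224-222)/224 = 2/224 = 0.00892… → 0.01
Y = (224-224)/224 = 0/224 = 0 → 0.00
= CMYK(0.98, 0.01, 0.00, 0.12)


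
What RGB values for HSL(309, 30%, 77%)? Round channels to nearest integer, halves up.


H=309°, S=0.30, L=0.77
C = (1-|2L-1|)×S = (1-|0.54|)×0.30 = 0.138
H' = H/60 = 309/60 ≈ 5.1500; X = C×(1-|H' mod 2 - 1|) = 0.1173
m = L - C/2 = 0.77 - 0.069 = 0.701
Sector ⌊H'⌋ = 5 → (R',G',B') = (0.138, 0.0, 0.1173)
RGB = ((R'+m)×255, (G'+m)×255, (B'+m)×255) = (213.945, 178.755, 208.6665)
Round half up → RGB(214, 179, 209)


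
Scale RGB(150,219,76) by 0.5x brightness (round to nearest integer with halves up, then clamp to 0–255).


Multiply each channel by 0.5, round half up, clamp to [0, 255]
R: 150×0.5 = 75
G: 219×0.5 = 109.5 → round → 110
B: 76×0.5 = 38
= RGB(75, 110, 38)


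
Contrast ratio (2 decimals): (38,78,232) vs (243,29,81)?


Linearize each sRGB channel c=v/255: c/12.92 if c ≤ 0.04045 else ((c+0.055)/1.055)^2.4
L = 0.2126×R_lin + 0.7152×G_lin + 0.0722×B_lin
Color 1 (38,78,232):
  R=38: 38/255≈0.1490 > 0.04045 → ((0.1490+0.055)/1.055)^2.4 ≈ 0.01938
  G=78: 78/255≈0.3059 > 0.04045 → ((0.3059+0.055)/1.055)^2.4 ≈ 0.07619
  B=232: 232/255≈0.9098 > 0.04045 → ((0.9098+0.055)/1.055)^2.4 ≈ 0.80695
  L1 = 0.2126×0.01938 + 0.7152×0.07619 + 0.0722×0.80695 ≈ 0.11687
Color 2 (243,29,81):
  R=243: 243/255≈0.9529 > 0.04045 → ((0.9529+0.055)/1.055)^2.4 ≈ 0.89627
  G=29: 29/255≈0.1137 > 0.04045 → ((0.1137+0.055)/1.055)^2.4 ≈ 0.01229
  B=81: 81/255≈0.3176 > 0.04045 → ((0.3176+0.055)/1.055)^2.4 ≈ 0.08228
  L2 = 0.2126×0.89627 + 0.7152×0.01229 + 0.0722×0.08228 ≈ 0.20527
Lighter = 0.20527, Darker = 0.11687
Ratio = (L_lighter + 0.05) / (L_darker + 0.05)
Ratio = (0.20527 + 0.05) / (0.11687 + 0.05) = 0.25527 / 0.16687 ≈ 1.5298
Ratio ≈ 1.53:1


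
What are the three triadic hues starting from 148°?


Triadic: equally spaced at 120° intervals
H1 = 148°
H2 = (148 + 120) mod 360 = 268°
H3 = (148 + 240) mod 360 = 28°
Triadic = 148°, 268°, 28°


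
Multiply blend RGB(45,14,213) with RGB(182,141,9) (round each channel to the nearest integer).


Multiply: C = A×B/255, rounded to nearest integer
R: 45×182/255 = 8190/255 ≈ 32.118 → 32
G: 14×141/255 = 1974/255 ≈ 7.741 → 8
B: 213×9/255 = 1917/255 ≈ 7.518 → 8
= RGB(32, 8, 8)


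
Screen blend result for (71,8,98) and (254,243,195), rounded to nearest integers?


Screen: C = 255 - (255-A)×(255-B)/255, rounded to nearest integer
R: 255 - (255-71)×(255-254)/255 = 255 - 184/255 ≈ 255 - 0.722 = 254.278 → 254
G: 255 - (255-8)×(255-243)/255 = 255 - 2964/255 ≈ 255 - 11.624 = 243.376 → 243
B: 255 - (255-98)×(255-195)/255 = 255 - 9420/255 ≈ 255 - 36.941 = 218.059 → 218
= RGB(254, 243, 218)
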